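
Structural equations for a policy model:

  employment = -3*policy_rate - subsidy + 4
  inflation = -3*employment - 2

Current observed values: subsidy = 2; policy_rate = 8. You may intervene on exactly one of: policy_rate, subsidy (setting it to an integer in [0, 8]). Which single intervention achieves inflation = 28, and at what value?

Intervening on policy_rate: with other inputs at their observed values, inflation = 9*policy_rate - 8. Solving for 28 gives policy_rate = 4, within [0, 8].
Intervening on subsidy: inflation = 3*subsidy + 58. Reaching 28 requires subsidy = -10, outside [0, 8].

set policy_rate = 4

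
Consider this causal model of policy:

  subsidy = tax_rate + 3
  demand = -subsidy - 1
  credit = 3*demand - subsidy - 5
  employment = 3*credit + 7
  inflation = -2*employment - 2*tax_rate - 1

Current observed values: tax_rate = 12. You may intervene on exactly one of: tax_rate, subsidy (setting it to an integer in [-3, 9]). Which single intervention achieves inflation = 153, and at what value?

Intervening on tax_rate: inflation = 22*tax_rate + 105. Reaching 153 requires tax_rate = 24/11, not an integer.
Intervening on subsidy: with other inputs at their observed values, inflation = 24*subsidy + 9. Solving for 153 gives subsidy = 6, within [-3, 9].

set subsidy = 6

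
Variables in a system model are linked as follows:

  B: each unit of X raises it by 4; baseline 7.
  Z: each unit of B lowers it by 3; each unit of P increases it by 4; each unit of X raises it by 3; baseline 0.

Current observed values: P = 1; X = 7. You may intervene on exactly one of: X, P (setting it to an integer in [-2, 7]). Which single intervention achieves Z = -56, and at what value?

Intervening on X: Z = -9*X - 17. Reaching -56 requires X = 13/3, not an integer.
Intervening on P: with other inputs at their observed values, Z = 4*P - 84. Solving for -56 gives P = 7, within [-2, 7].

set P = 7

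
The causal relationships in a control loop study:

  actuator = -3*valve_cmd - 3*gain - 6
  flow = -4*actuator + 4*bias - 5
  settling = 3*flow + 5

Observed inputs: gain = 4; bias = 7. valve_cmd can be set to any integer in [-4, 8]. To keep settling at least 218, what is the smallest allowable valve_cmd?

Substituting into the actuator equation gives actuator = -3*valve_cmd - 18.
Substituting into the flow equation gives flow = 12*valve_cmd + 95.
This gives settling = 36*valve_cmd + 290.
Require 36*valve_cmd + 290 ≥ 218, so valve_cmd ≥ -2.
The smallest integer in [-4, 8] satisfying this is -2.

valve_cmd = -2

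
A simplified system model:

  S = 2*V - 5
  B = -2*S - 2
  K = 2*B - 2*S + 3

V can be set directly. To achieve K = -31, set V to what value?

V = 5

Substituting into the B equation gives B = -4*V + 8.
So K = -12*V + 29.
Solve -12*V + 29 = -31: V = (-31 - 29) / -12 = 5.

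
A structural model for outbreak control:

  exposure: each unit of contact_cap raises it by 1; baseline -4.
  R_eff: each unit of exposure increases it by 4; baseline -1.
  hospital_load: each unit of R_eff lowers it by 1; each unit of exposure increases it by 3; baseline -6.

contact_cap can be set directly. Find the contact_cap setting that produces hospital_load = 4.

Substituting into the R_eff equation gives R_eff = 4*contact_cap - 17.
Substituting into the hospital_load equation gives hospital_load = -contact_cap - 1.
Solve -contact_cap - 1 = 4: contact_cap = (4 + 1) / -1 = -5.

contact_cap = -5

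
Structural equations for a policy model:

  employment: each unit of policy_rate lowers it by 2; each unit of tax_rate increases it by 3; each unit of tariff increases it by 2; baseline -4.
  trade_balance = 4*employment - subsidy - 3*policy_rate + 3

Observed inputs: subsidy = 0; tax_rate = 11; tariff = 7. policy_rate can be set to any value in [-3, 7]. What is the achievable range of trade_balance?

98 to 208

Substituting into the employment equation gives employment = -2*policy_rate + 43.
Substituting into the trade_balance equation gives trade_balance = -11*policy_rate + 175.
Linear in policy_rate, so extremes are at the endpoints: policy_rate = -3 gives trade_balance = 208; policy_rate = 7 gives trade_balance = 98.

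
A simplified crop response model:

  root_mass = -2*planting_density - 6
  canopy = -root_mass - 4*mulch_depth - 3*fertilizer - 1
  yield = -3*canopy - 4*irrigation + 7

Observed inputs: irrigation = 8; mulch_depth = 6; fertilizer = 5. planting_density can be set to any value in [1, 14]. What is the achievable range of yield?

-7 to 71

Substituting into the canopy equation gives canopy = 2*planting_density - 34.
Substituting into the yield equation gives yield = -6*planting_density + 77.
Linear in planting_density, so extremes are at the endpoints: planting_density = 1 gives yield = 71; planting_density = 14 gives yield = -7.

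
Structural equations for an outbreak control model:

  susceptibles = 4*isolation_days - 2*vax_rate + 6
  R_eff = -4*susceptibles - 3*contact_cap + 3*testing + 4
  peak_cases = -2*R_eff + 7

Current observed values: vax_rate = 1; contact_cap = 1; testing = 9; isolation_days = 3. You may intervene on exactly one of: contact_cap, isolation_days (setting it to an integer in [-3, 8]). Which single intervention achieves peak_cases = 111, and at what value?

set isolation_days = 4

Intervening on contact_cap: peak_cases = 6*contact_cap + 73. Reaching 111 requires contact_cap = 19/3, not an integer.
Intervening on isolation_days: with other inputs at their observed values, peak_cases = 32*isolation_days - 17. Solving for 111 gives isolation_days = 4, within [-3, 8].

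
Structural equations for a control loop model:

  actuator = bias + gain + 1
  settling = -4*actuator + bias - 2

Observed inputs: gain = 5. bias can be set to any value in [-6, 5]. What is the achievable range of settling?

-41 to -8

Substituting into the actuator equation gives actuator = bias + 6.
Substituting into the settling equation gives settling = -3*bias - 26.
Linear in bias, so extremes are at the endpoints: bias = -6 gives settling = -8; bias = 5 gives settling = -41.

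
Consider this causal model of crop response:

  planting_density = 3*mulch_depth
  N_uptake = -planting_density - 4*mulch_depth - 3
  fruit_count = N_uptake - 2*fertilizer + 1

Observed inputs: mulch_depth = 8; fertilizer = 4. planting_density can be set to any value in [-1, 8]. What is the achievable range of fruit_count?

-50 to -41

Intervening on planting_density fixes its value directly, overriding its dependence on mulch_depth.
Substituting into the N_uptake equation gives N_uptake = -planting_density - 35.
Substituting into the fruit_count equation gives fruit_count = -planting_density - 42.
Linear in planting_density, so extremes are at the endpoints: planting_density = -1 gives fruit_count = -41; planting_density = 8 gives fruit_count = -50.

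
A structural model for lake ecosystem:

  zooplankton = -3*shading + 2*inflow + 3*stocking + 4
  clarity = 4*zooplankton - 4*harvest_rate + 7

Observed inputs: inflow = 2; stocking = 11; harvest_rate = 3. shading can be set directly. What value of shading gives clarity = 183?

shading = -2

Substituting into the zooplankton equation gives zooplankton = -3*shading + 41.
Substituting into the clarity equation gives clarity = -12*shading + 159.
Solve -12*shading + 159 = 183: shading = (183 - 159) / -12 = -2.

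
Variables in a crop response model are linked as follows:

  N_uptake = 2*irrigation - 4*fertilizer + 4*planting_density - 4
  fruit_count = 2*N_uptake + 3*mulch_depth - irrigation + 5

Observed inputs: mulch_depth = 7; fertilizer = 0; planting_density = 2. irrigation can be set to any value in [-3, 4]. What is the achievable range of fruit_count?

Substituting into the N_uptake equation gives N_uptake = 2*irrigation + 4.
This gives fruit_count = 3*irrigation + 34.
Linear in irrigation, so extremes are at the endpoints: irrigation = -3 gives fruit_count = 25; irrigation = 4 gives fruit_count = 46.

25 to 46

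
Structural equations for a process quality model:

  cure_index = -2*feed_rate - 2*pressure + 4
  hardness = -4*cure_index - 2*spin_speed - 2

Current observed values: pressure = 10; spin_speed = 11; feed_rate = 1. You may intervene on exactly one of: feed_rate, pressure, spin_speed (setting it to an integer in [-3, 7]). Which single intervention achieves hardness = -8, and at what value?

Intervening on feed_rate: hardness = 8*feed_rate + 40. Reaching -8 requires feed_rate = -6, outside [-3, 7].
Intervening on pressure: with other inputs at their observed values, hardness = 8*pressure - 32. Solving for -8 gives pressure = 3, within [-3, 7].
Intervening on spin_speed: hardness = -2*spin_speed + 70. Reaching -8 requires spin_speed = 39, outside [-3, 7].

set pressure = 3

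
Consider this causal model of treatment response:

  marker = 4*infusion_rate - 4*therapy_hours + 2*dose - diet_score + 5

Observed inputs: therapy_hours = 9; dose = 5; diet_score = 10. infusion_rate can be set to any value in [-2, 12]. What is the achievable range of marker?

-39 to 17

Substituting into the marker equation gives marker = 4*infusion_rate - 31.
Linear in infusion_rate, so extremes are at the endpoints: infusion_rate = -2 gives marker = -39; infusion_rate = 12 gives marker = 17.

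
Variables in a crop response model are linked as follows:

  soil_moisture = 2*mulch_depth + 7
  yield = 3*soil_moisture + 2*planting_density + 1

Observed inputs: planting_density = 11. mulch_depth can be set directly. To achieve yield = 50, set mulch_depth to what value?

mulch_depth = 1

Substituting into the yield equation gives yield = 6*mulch_depth + 44.
Solve 6*mulch_depth + 44 = 50: mulch_depth = (50 - 44) / 6 = 1.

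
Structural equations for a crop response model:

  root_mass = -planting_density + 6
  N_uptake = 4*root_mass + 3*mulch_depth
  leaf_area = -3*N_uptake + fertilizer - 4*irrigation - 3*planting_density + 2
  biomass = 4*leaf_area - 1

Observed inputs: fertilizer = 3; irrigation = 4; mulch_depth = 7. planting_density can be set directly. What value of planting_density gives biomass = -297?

planting_density = 8

Substituting into the N_uptake equation gives N_uptake = -4*planting_density + 45.
leaf_area becomes 9*planting_density - 146.
This gives biomass = 36*planting_density - 585.
Solve 36*planting_density - 585 = -297: planting_density = (-297 + 585) / 36 = 8.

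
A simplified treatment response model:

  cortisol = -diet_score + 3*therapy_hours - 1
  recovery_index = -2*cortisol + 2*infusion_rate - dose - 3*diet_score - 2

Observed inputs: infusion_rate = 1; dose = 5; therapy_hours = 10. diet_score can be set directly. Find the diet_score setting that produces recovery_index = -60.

Substituting into the cortisol equation gives cortisol = -diet_score + 29.
Substituting into the recovery_index equation gives recovery_index = -diet_score - 63.
Solve -diet_score - 63 = -60: diet_score = (-60 + 63) / -1 = -3.

diet_score = -3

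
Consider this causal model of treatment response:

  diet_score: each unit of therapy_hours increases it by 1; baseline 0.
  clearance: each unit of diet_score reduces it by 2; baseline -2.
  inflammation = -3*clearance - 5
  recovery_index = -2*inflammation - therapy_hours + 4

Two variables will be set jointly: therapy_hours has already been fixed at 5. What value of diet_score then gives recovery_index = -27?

diet_score = 2

With therapy_hours held at 5:
Intervening on diet_score fixes its value directly, overriding its dependence on therapy_hours.
Substituting into the inflammation equation gives inflammation = 6*diet_score + 1.
This gives recovery_index = -12*diet_score - 3.
Solve -12*diet_score - 3 = -27: diet_score = (-27 + 3) / -12 = 2.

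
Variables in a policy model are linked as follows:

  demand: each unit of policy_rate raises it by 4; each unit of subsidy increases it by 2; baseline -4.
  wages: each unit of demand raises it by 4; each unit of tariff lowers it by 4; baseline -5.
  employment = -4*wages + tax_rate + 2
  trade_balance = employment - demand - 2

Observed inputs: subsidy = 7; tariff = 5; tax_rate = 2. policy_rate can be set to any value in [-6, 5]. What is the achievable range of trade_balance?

Substituting into the demand equation gives demand = 4*policy_rate + 10.
This gives wages = 16*policy_rate + 15.
So employment = -64*policy_rate - 56.
So trade_balance = -68*policy_rate - 68.
Linear in policy_rate, so extremes are at the endpoints: policy_rate = -6 gives trade_balance = 340; policy_rate = 5 gives trade_balance = -408.

-408 to 340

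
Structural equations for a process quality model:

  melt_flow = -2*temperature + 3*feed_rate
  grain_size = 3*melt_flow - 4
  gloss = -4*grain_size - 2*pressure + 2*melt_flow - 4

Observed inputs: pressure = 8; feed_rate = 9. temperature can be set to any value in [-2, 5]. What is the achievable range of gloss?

-314 to -174

Substituting into the melt_flow equation gives melt_flow = -2*temperature + 27.
Substituting into the grain_size equation gives grain_size = -6*temperature + 77.
gloss becomes 20*temperature - 274.
Linear in temperature, so extremes are at the endpoints: temperature = -2 gives gloss = -314; temperature = 5 gives gloss = -174.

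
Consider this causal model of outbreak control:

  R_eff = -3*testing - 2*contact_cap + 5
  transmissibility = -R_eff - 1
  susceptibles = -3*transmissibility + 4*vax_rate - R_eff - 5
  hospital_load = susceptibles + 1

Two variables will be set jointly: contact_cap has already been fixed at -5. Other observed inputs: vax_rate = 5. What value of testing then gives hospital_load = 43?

testing = 1

With contact_cap held at -5:
Substituting into the R_eff equation gives R_eff = -3*testing + 15.
Substituting into the transmissibility equation gives transmissibility = 3*testing - 16.
Substituting into the susceptibles equation gives susceptibles = -6*testing + 48.
hospital_load becomes -6*testing + 49.
Solve -6*testing + 49 = 43: testing = (43 - 49) / -6 = 1.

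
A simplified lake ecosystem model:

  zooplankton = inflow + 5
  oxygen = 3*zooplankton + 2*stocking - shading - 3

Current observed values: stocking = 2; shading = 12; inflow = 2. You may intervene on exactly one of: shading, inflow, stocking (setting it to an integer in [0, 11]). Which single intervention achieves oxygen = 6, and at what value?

Intervening on shading: oxygen = -shading + 22. Reaching 6 requires shading = 16, outside [0, 11].
Intervening on inflow: oxygen = 3*inflow + 4. Reaching 6 requires inflow = 2/3, not an integer.
Intervening on stocking: with other inputs at their observed values, oxygen = 2*stocking + 6. Solving for 6 gives stocking = 0, within [0, 11].

set stocking = 0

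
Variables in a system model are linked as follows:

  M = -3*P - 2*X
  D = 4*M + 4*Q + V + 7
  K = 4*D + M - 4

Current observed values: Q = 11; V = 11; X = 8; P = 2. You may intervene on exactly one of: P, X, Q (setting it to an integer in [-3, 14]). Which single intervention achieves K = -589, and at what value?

Intervening on P: with other inputs at their observed values, K = -51*P - 28. Solving for -589 gives P = 11, within [-3, 14].
Intervening on X: K = -34*X + 142. Reaching -589 requires X = 43/2, not an integer.
Intervening on Q: K = 16*Q - 306. Reaching -589 requires Q = -283/16, not an integer.

set P = 11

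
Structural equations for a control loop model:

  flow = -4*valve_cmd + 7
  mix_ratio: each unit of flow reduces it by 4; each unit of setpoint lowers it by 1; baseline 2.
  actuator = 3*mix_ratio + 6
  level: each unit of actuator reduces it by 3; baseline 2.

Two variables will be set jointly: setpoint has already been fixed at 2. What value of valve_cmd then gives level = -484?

With setpoint held at 2:
Substituting into the mix_ratio equation gives mix_ratio = 16*valve_cmd - 28.
Substituting into the actuator equation gives actuator = 48*valve_cmd - 78.
Substituting into the level equation gives level = -144*valve_cmd + 236.
Solve -144*valve_cmd + 236 = -484: valve_cmd = (-484 - 236) / -144 = 5.

valve_cmd = 5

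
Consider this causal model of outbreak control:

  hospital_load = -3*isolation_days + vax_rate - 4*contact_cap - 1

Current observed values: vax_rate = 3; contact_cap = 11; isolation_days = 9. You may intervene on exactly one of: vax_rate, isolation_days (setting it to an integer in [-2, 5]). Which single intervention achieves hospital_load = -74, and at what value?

Intervening on vax_rate: with other inputs at their observed values, hospital_load = vax_rate - 72. Solving for -74 gives vax_rate = -2, within [-2, 5].
Intervening on isolation_days: hospital_load = -3*isolation_days - 42. Reaching -74 requires isolation_days = 32/3, not an integer.

set vax_rate = -2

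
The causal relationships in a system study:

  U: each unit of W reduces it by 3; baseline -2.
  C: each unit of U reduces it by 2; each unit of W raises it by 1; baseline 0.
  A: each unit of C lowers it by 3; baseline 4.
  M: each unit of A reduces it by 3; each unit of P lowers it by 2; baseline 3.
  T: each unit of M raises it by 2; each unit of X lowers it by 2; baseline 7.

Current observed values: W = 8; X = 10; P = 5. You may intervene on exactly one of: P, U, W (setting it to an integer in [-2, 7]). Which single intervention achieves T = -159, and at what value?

set U = 7

Intervening on P: T = -4*P + 1049. Reaching -159 requires P = 302, outside [-2, 7].
Intervening on U: with other inputs at their observed values, T = -36*U + 93. Solving for -159 gives U = 7, within [-2, 7].
Intervening on W: T = 126*W + 21. Reaching -159 requires W = -10/7, not an integer.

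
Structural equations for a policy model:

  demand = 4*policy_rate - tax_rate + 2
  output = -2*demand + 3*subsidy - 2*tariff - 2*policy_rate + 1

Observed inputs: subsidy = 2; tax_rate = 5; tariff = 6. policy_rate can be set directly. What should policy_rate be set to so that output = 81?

policy_rate = -8

Substituting into the demand equation gives demand = 4*policy_rate - 3.
output becomes -10*policy_rate + 1.
Solve -10*policy_rate + 1 = 81: policy_rate = (81 - 1) / -10 = -8.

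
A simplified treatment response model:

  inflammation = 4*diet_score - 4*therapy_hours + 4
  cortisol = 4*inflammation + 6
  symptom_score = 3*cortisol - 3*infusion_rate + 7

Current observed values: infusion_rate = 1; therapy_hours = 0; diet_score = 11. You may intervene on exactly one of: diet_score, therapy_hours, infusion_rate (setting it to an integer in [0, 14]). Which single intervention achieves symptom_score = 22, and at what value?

Intervening on diet_score: symptom_score = 48*diet_score + 70. Reaching 22 requires diet_score = -1, outside [0, 14].
Intervening on therapy_hours: with other inputs at their observed values, symptom_score = -48*therapy_hours + 598. Solving for 22 gives therapy_hours = 12, within [0, 14].
Intervening on infusion_rate: symptom_score = -3*infusion_rate + 601. Reaching 22 requires infusion_rate = 193, outside [0, 14].

set therapy_hours = 12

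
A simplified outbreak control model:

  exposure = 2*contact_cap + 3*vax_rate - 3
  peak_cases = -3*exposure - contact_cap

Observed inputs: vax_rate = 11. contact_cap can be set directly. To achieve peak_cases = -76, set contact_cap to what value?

Substituting into the exposure equation gives exposure = 2*contact_cap + 30.
Substituting into the peak_cases equation gives peak_cases = -7*contact_cap - 90.
Solve -7*contact_cap - 90 = -76: contact_cap = (-76 + 90) / -7 = -2.

contact_cap = -2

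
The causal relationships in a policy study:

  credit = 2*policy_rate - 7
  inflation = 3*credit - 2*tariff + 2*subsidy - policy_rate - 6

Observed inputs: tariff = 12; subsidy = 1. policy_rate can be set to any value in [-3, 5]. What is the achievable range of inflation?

-64 to -24

Substituting into the inflation equation gives inflation = 5*policy_rate - 49.
Linear in policy_rate, so extremes are at the endpoints: policy_rate = -3 gives inflation = -64; policy_rate = 5 gives inflation = -24.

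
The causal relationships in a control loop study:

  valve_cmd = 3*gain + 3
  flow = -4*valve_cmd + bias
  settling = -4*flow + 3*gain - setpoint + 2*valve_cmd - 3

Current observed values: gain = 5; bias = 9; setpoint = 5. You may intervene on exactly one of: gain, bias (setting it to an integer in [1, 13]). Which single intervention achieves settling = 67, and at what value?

Intervening on gain: with other inputs at their observed values, settling = 57*gain + 10. Solving for 67 gives gain = 1, within [1, 13].
Intervening on bias: settling = -4*bias + 331. Reaching 67 requires bias = 66, outside [1, 13].

set gain = 1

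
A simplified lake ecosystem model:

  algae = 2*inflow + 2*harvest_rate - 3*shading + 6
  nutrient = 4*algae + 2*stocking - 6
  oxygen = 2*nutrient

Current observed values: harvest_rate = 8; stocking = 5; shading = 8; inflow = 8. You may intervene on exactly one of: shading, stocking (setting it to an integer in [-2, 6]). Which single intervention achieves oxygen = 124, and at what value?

set stocking = 6

Intervening on shading: oxygen = -24*shading + 312. Reaching 124 requires shading = 47/6, not an integer.
Intervening on stocking: with other inputs at their observed values, oxygen = 4*stocking + 100. Solving for 124 gives stocking = 6, within [-2, 6].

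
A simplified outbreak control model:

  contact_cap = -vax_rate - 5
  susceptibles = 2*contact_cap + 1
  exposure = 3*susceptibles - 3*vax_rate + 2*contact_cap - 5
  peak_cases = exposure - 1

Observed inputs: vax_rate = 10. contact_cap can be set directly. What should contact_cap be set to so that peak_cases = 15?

contact_cap = 6

Intervening on contact_cap fixes its value directly, overriding its dependence on vax_rate.
Substituting into the exposure equation gives exposure = 8*contact_cap - 32.
peak_cases becomes 8*contact_cap - 33.
Solve 8*contact_cap - 33 = 15: contact_cap = (15 + 33) / 8 = 6.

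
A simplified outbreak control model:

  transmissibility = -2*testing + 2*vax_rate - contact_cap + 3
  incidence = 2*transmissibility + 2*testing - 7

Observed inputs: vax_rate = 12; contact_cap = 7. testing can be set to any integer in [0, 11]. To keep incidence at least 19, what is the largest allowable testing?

testing = 7

Substituting into the transmissibility equation gives transmissibility = -2*testing + 20.
incidence becomes -2*testing + 33.
Require -2*testing + 33 ≥ 19, so testing ≤ 7.
The largest integer in [0, 11] satisfying this is 7.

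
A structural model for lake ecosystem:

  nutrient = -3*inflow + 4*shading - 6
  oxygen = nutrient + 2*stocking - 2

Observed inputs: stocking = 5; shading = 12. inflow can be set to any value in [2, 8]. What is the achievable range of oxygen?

26 to 44

Substituting into the nutrient equation gives nutrient = -3*inflow + 42.
Substituting into the oxygen equation gives oxygen = -3*inflow + 50.
Linear in inflow, so extremes are at the endpoints: inflow = 2 gives oxygen = 44; inflow = 8 gives oxygen = 26.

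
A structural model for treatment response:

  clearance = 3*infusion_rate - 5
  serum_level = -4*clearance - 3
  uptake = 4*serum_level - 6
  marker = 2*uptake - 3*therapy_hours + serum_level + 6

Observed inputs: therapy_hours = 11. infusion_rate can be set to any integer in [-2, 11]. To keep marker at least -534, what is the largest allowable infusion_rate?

infusion_rate = 6

Substituting into the serum_level equation gives serum_level = -12*infusion_rate + 17.
uptake becomes -48*infusion_rate + 62.
marker becomes -108*infusion_rate + 114.
Require -108*infusion_rate + 114 ≥ -534, so infusion_rate ≤ 6.
The largest integer in [-2, 11] satisfying this is 6.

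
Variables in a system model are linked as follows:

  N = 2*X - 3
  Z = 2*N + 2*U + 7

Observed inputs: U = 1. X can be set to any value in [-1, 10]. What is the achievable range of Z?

Substituting into the Z equation gives Z = 4*X + 3.
Linear in X, so extremes are at the endpoints: X = -1 gives Z = -1; X = 10 gives Z = 43.

-1 to 43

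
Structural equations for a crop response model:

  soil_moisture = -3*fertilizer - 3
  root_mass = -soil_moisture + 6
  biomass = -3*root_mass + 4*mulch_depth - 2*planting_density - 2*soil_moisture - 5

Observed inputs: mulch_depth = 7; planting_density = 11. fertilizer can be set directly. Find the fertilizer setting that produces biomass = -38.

fertilizer = 6

Substituting into the root_mass equation gives root_mass = 3*fertilizer + 9.
Substituting into the biomass equation gives biomass = -3*fertilizer - 20.
Solve -3*fertilizer - 20 = -38: fertilizer = (-38 + 20) / -3 = 6.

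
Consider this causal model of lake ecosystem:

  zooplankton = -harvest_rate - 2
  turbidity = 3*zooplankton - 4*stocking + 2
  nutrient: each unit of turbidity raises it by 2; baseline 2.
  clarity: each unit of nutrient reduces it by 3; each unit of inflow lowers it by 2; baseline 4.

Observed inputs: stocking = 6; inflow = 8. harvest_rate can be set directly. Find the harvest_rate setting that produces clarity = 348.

harvest_rate = 11

Substituting into the turbidity equation gives turbidity = -3*harvest_rate - 28.
This gives nutrient = -6*harvest_rate - 54.
clarity becomes 18*harvest_rate + 150.
Solve 18*harvest_rate + 150 = 348: harvest_rate = (348 - 150) / 18 = 11.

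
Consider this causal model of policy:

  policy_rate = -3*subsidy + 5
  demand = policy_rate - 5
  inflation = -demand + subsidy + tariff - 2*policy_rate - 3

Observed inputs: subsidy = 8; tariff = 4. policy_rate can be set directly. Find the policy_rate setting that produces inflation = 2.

policy_rate = 4

Intervening on policy_rate fixes its value directly, overriding its dependence on subsidy.
Substituting into the inflation equation gives inflation = -3*policy_rate + 14.
Solve -3*policy_rate + 14 = 2: policy_rate = (2 - 14) / -3 = 4.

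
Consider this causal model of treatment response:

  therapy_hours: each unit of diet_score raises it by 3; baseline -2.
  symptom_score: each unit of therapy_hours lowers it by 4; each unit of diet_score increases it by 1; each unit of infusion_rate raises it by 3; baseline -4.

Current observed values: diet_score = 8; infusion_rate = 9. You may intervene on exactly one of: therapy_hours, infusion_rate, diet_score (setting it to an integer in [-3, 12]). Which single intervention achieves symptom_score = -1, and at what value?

set therapy_hours = 8

Intervening on therapy_hours: with other inputs at their observed values, symptom_score = -4*therapy_hours + 31. Solving for -1 gives therapy_hours = 8, within [-3, 12].
Intervening on infusion_rate: symptom_score = 3*infusion_rate - 84. Reaching -1 requires infusion_rate = 83/3, not an integer.
Intervening on diet_score: symptom_score = -11*diet_score + 31. Reaching -1 requires diet_score = 32/11, not an integer.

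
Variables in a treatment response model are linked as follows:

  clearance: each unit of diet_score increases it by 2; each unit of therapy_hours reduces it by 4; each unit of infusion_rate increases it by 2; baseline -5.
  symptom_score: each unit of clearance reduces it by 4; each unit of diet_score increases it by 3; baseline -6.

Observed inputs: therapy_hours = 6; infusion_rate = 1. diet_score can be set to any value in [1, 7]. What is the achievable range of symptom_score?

67 to 97

Substituting into the clearance equation gives clearance = 2*diet_score - 27.
This gives symptom_score = -5*diet_score + 102.
Linear in diet_score, so extremes are at the endpoints: diet_score = 1 gives symptom_score = 97; diet_score = 7 gives symptom_score = 67.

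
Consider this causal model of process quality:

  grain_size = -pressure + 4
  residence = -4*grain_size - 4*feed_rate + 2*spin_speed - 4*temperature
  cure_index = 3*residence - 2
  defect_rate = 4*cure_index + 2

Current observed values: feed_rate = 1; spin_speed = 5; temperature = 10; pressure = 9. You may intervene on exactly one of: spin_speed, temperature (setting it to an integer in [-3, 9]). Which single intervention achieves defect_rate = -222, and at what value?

set spin_speed = 3

Intervening on spin_speed: with other inputs at their observed values, defect_rate = 24*spin_speed - 294. Solving for -222 gives spin_speed = 3, within [-3, 9].
Intervening on temperature: defect_rate = -48*temperature + 306. Reaching -222 requires temperature = 11, outside [-3, 9].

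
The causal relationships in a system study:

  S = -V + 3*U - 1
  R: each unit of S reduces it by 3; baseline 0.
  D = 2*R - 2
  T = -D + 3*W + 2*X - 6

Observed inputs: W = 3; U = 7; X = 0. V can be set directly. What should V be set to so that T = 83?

Substituting into the S equation gives S = -V + 20.
R becomes 3*V - 60.
This gives D = 6*V - 122.
So T = -6*V + 125.
Solve -6*V + 125 = 83: V = (83 - 125) / -6 = 7.

V = 7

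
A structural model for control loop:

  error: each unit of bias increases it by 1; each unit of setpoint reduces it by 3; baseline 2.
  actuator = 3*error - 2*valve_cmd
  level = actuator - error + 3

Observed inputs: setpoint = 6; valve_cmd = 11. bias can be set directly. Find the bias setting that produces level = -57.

Substituting into the error equation gives error = bias - 16.
So actuator = 3*bias - 70.
Substituting into the level equation gives level = 2*bias - 51.
Solve 2*bias - 51 = -57: bias = (-57 + 51) / 2 = -3.

bias = -3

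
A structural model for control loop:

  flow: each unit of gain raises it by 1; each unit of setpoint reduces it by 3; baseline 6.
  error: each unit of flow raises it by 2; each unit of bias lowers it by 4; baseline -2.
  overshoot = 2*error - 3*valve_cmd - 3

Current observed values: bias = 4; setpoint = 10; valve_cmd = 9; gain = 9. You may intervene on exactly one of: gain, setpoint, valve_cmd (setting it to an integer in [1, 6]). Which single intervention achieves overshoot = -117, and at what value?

Intervening on gain: overshoot = 4*gain - 162. Reaching -117 requires gain = 45/4, not an integer.
Intervening on setpoint: overshoot = -12*setpoint - 6. Reaching -117 requires setpoint = 37/4, not an integer.
Intervening on valve_cmd: with other inputs at their observed values, overshoot = -3*valve_cmd - 99. Solving for -117 gives valve_cmd = 6, within [1, 6].

set valve_cmd = 6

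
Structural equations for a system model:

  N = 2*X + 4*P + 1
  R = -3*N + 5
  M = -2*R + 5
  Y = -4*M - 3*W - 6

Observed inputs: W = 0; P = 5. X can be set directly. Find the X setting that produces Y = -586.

Substituting into the N equation gives N = 2*X + 21.
This gives R = -6*X - 58.
Substituting into the M equation gives M = 12*X + 121.
So Y = -48*X - 490.
Solve -48*X - 490 = -586: X = (-586 + 490) / -48 = 2.

X = 2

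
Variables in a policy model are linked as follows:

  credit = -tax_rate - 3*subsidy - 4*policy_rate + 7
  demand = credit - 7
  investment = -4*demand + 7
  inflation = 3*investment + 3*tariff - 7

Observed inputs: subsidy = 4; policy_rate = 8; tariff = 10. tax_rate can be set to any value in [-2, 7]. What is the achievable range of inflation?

548 to 656

Substituting into the credit equation gives credit = -tax_rate - 37.
Substituting into the demand equation gives demand = -tax_rate - 44.
investment becomes 4*tax_rate + 183.
Substituting into the inflation equation gives inflation = 12*tax_rate + 572.
Linear in tax_rate, so extremes are at the endpoints: tax_rate = -2 gives inflation = 548; tax_rate = 7 gives inflation = 656.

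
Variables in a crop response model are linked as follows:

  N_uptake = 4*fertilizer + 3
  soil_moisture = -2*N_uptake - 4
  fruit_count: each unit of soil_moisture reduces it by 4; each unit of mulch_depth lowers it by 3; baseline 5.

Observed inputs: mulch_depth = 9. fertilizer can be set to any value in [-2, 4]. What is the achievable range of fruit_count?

Substituting into the soil_moisture equation gives soil_moisture = -8*fertilizer - 10.
fruit_count becomes 32*fertilizer + 18.
Linear in fertilizer, so extremes are at the endpoints: fertilizer = -2 gives fruit_count = -46; fertilizer = 4 gives fruit_count = 146.

-46 to 146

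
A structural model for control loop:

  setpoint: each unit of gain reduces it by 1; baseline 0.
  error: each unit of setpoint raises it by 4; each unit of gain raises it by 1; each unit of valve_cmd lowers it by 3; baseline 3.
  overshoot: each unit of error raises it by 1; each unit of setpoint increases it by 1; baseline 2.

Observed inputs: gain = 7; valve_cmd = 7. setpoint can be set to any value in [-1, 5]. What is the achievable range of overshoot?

Intervening on setpoint fixes its value directly, overriding its dependence on gain.
Substituting into the error equation gives error = 4*setpoint - 11.
Substituting into the overshoot equation gives overshoot = 5*setpoint - 9.
Linear in setpoint, so extremes are at the endpoints: setpoint = -1 gives overshoot = -14; setpoint = 5 gives overshoot = 16.

-14 to 16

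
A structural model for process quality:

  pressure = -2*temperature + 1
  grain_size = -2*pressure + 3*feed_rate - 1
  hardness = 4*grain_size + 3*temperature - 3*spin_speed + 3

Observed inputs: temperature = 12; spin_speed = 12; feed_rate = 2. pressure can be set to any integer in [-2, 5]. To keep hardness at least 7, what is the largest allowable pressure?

Intervening on pressure fixes its value directly, overriding its dependence on temperature.
Substituting into the grain_size equation gives grain_size = -2*pressure + 5.
hardness becomes -8*pressure + 23.
Require -8*pressure + 23 ≥ 7, so pressure ≤ 2.
The largest integer in [-2, 5] satisfying this is 2.

pressure = 2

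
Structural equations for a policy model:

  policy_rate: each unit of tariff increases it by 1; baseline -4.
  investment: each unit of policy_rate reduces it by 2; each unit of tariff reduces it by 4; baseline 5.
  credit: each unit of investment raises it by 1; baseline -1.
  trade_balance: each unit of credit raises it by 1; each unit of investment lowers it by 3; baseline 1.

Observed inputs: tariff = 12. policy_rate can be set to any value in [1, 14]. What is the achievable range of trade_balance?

Intervening on policy_rate fixes its value directly, overriding its dependence on tariff.
Substituting into the investment equation gives investment = -2*policy_rate - 43.
Substituting into the credit equation gives credit = -2*policy_rate - 44.
Substituting into the trade_balance equation gives trade_balance = 4*policy_rate + 86.
Linear in policy_rate, so extremes are at the endpoints: policy_rate = 1 gives trade_balance = 90; policy_rate = 14 gives trade_balance = 142.

90 to 142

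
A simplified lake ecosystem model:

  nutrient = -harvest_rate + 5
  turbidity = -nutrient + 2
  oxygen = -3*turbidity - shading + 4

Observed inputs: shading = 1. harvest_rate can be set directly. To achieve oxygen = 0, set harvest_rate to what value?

Substituting into the turbidity equation gives turbidity = harvest_rate - 3.
oxygen becomes -3*harvest_rate + 12.
Solve -3*harvest_rate + 12 = 0: harvest_rate = (0 - 12) / -3 = 4.

harvest_rate = 4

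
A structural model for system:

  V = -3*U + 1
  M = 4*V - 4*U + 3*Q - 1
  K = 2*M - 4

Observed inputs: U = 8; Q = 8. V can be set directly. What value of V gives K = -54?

V = -4

Intervening on V fixes its value directly, overriding its dependence on U.
Substituting into the M equation gives M = 4*V - 9.
This gives K = 8*V - 22.
Solve 8*V - 22 = -54: V = (-54 + 22) / 8 = -4.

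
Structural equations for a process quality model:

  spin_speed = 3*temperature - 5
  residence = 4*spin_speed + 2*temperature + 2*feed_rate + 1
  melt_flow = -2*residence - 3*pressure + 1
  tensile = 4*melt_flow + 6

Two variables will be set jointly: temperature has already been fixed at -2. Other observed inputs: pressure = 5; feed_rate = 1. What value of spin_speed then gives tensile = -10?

spin_speed = -1

With temperature held at -2:
Intervening on spin_speed fixes its value directly, overriding its dependence on temperature.
Substituting into the residence equation gives residence = 4*spin_speed - 1.
melt_flow becomes -8*spin_speed - 12.
tensile becomes -32*spin_speed - 42.
Solve -32*spin_speed - 42 = -10: spin_speed = (-10 + 42) / -32 = -1.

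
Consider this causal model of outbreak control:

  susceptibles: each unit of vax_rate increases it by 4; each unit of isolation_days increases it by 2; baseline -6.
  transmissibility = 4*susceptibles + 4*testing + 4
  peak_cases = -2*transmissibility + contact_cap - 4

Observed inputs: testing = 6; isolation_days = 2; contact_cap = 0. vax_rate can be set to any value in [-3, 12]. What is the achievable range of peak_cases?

Substituting into the susceptibles equation gives susceptibles = 4*vax_rate - 2.
So transmissibility = 16*vax_rate + 20.
Substituting into the peak_cases equation gives peak_cases = -32*vax_rate - 44.
Linear in vax_rate, so extremes are at the endpoints: vax_rate = -3 gives peak_cases = 52; vax_rate = 12 gives peak_cases = -428.

-428 to 52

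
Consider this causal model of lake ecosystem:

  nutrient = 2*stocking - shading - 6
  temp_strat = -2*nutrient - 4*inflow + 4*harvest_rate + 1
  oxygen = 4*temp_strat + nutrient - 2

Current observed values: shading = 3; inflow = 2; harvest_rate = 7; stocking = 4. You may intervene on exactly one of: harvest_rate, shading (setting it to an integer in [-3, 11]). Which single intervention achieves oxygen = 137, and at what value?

Intervening on harvest_rate: with other inputs at their observed values, oxygen = 16*harvest_rate - 23. Solving for 137 gives harvest_rate = 10, within [-3, 11].
Intervening on shading: oxygen = 7*shading + 68. Reaching 137 requires shading = 69/7, not an integer.

set harvest_rate = 10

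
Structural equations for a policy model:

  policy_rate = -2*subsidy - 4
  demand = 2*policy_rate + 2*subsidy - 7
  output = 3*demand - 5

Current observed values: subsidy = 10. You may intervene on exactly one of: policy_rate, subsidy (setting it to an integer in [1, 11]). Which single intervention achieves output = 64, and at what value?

set policy_rate = 5

Intervening on policy_rate: with other inputs at their observed values, output = 6*policy_rate + 34. Solving for 64 gives policy_rate = 5, within [1, 11].
Intervening on subsidy: output = -6*subsidy - 50. Reaching 64 requires subsidy = -19, outside [1, 11].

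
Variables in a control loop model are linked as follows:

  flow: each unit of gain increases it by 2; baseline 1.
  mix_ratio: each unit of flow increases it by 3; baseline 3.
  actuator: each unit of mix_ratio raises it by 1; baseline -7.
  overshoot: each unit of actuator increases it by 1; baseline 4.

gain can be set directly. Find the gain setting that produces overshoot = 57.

gain = 9

Substituting into the mix_ratio equation gives mix_ratio = 6*gain + 6.
actuator becomes 6*gain - 1.
This gives overshoot = 6*gain + 3.
Solve 6*gain + 3 = 57: gain = (57 - 3) / 6 = 9.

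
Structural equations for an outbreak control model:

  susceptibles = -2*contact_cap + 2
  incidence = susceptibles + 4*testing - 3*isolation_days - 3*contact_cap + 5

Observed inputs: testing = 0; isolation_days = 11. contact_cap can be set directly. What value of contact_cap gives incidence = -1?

Substituting into the incidence equation gives incidence = -5*contact_cap - 26.
Solve -5*contact_cap - 26 = -1: contact_cap = (-1 + 26) / -5 = -5.

contact_cap = -5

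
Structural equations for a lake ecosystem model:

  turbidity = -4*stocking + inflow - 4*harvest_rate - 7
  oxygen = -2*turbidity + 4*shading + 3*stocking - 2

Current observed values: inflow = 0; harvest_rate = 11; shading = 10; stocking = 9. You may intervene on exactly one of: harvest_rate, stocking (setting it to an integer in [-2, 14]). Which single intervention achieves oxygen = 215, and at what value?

set harvest_rate = 8

Intervening on harvest_rate: with other inputs at their observed values, oxygen = 8*harvest_rate + 151. Solving for 215 gives harvest_rate = 8, within [-2, 14].
Intervening on stocking: oxygen = 11*stocking + 140. Reaching 215 requires stocking = 75/11, not an integer.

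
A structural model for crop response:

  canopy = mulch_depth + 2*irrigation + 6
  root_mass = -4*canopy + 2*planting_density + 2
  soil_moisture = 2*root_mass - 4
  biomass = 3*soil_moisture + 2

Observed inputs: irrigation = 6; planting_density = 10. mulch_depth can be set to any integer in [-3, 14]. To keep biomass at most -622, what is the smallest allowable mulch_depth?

Substituting into the canopy equation gives canopy = mulch_depth + 18.
root_mass becomes -4*mulch_depth - 50.
Substituting into the soil_moisture equation gives soil_moisture = -8*mulch_depth - 104.
biomass becomes -24*mulch_depth - 310.
Require -24*mulch_depth - 310 ≤ -622, so mulch_depth ≥ 13.
The smallest integer in [-3, 14] satisfying this is 13.

mulch_depth = 13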